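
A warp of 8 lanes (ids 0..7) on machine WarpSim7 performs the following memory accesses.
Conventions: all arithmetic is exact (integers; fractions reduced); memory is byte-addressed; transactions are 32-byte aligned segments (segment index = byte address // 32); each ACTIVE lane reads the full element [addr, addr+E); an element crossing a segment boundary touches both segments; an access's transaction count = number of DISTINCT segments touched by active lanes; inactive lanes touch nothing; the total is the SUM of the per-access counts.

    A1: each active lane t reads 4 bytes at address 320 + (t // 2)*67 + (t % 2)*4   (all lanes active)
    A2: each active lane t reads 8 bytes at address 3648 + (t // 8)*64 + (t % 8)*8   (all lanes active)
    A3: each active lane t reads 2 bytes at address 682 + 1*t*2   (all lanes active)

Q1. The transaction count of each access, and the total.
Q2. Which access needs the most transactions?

A1: 4 transactions
A2: 2 transactions
A3: 1 transaction

Answer: 4,2,1; total 7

Answer: A1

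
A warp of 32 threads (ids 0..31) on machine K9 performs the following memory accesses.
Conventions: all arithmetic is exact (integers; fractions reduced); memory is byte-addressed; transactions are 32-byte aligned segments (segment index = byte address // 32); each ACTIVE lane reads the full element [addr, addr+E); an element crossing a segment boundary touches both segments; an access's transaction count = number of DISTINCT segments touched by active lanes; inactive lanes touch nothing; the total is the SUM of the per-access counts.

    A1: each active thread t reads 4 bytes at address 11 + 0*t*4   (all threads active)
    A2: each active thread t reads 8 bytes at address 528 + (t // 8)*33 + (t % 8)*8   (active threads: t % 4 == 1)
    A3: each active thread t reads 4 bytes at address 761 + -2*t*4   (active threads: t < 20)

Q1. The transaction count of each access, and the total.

A1: 1 transaction
A2: 6 transactions
A3: 5 transactions

Answer: 1,6,5; total 12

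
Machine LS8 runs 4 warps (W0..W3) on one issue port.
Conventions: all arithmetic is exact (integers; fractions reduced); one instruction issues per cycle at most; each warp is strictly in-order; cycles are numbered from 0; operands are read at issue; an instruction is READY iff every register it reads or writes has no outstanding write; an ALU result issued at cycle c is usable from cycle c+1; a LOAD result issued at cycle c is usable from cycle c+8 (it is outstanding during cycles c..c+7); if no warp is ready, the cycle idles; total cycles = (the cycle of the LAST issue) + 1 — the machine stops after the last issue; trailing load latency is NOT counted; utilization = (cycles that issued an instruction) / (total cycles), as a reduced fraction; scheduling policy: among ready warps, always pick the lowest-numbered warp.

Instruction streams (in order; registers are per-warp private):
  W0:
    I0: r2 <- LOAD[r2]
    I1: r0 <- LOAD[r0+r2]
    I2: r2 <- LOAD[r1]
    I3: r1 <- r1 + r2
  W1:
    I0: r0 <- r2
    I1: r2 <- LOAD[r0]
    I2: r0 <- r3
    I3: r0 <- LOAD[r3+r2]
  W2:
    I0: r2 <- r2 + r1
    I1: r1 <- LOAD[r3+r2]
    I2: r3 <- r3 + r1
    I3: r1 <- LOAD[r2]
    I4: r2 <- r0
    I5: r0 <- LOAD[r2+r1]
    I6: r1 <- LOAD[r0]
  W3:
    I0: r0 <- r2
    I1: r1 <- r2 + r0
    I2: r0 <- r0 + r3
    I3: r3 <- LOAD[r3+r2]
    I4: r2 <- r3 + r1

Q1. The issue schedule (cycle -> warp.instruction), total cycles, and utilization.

cycle 0: W0.I0
cycle 1: W1.I0
cycle 2: W1.I1
cycle 3: W1.I2
cycle 4: W2.I0
cycle 5: W2.I1
cycle 6: W3.I0
cycle 7: W3.I1
cycle 8: W0.I1
cycle 9: W0.I2
cycle 10: W1.I3
cycle 11: W3.I2
cycle 12: W3.I3
cycle 13: W2.I2
cycle 14: W2.I3
cycle 15: W2.I4
cycle 16: idle
cycle 17: W0.I3
cycle 18: idle
cycle 19: idle
cycle 20: W3.I4
cycle 21: idle
cycle 22: W2.I5
cycle 23: idle
cycle 24: idle
cycle 25: idle
cycle 26: idle
cycle 27: idle
cycle 28: idle
cycle 29: idle
cycle 30: W2.I6

Answer: 31 cycles, utilization 20/31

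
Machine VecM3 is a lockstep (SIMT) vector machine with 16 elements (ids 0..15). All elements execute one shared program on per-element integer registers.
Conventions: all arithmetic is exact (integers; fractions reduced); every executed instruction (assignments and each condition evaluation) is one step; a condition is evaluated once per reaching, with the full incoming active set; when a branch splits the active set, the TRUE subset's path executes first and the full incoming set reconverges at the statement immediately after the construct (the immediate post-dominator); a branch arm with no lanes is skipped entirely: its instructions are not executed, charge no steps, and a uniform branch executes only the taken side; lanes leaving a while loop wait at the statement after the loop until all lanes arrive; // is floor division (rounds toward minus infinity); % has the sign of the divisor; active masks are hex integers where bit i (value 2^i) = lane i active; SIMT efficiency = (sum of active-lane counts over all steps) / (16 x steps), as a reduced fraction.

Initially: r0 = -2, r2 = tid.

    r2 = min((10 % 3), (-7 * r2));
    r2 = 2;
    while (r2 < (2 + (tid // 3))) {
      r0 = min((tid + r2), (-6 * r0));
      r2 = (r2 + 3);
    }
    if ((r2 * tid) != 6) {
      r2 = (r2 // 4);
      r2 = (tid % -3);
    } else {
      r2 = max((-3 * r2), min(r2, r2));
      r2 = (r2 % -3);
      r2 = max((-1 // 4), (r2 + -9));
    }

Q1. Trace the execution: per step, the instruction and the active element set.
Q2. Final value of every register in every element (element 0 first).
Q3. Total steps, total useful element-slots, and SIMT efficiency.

step 0: r2 <- min((10 % 3), (-7 * r2)) 0xffff
step 1: r2 <- 2                      0xffff
step 2: eval (r2 < (2 + (tid // 3))) 0xffff
step 3: r0 <- min((tid + r2), (-6 * r0)) 0xfff8
step 4: r2 <- (r2 + 3)               0xfff8
step 5: eval (r2 < (2 + (tid // 3))) 0xfff8
step 6: r0 <- min((tid + r2), (-6 * r0)) 0xf000
step 7: r2 <- (r2 + 3)               0xf000
step 8: eval (r2 < (2 + (tid // 3))) 0xf000
step 9: eval ((r2 * tid) != 6)       0xffff
step 10: r2 <- (r2 // 4)              0xffff
step 11: r2 <- (tid % -3)             0xffff

Answer: 12 steps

r0: -2,-2,-2,5,6,7,8,9,10,11,12,12,-72,-72,-72,-72
r2: 0,-2,-1,0,-2,-1,0,-2,-1,0,-2,-1,0,-2,-1,0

steps = 12; useful = 147; efficiency = 147/192 = 49/64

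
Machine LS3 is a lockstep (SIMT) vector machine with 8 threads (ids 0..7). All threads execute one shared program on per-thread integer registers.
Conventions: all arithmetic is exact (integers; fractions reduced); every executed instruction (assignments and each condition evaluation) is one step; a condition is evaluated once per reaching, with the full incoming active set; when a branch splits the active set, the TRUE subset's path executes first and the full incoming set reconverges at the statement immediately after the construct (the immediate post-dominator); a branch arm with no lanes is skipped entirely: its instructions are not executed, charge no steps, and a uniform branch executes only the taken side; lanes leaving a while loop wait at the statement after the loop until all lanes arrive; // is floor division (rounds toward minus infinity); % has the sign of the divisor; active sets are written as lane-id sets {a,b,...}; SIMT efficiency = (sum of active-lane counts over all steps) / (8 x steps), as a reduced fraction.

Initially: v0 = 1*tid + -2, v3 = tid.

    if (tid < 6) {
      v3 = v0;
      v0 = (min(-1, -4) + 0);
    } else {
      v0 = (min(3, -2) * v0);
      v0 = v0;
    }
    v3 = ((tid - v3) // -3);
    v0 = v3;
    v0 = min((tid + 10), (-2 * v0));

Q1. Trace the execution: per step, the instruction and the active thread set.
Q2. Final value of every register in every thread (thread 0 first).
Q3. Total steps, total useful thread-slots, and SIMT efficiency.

step 0: eval (tid < 6)               {0,1,2,3,4,5,6,7}
step 1: v3 <- v0                     {0,1,2,3,4,5}
step 2: v0 <- (min(-1, -4) + 0)      {0,1,2,3,4,5}
step 3: v0 <- (min(3, -2) * v0)      {6,7}
step 4: v0 <- v0                     {6,7}
step 5: v3 <- ((tid - v3) // -3)     {0,1,2,3,4,5,6,7}
step 6: v0 <- v3                     {0,1,2,3,4,5,6,7}
step 7: v0 <- min((tid + 10), (-2 * v0)) {0,1,2,3,4,5,6,7}

Answer: 8 steps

v0: 2,2,2,2,2,2,0,0
v3: -1,-1,-1,-1,-1,-1,0,0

steps = 8; useful = 48; efficiency = 48/64 = 3/4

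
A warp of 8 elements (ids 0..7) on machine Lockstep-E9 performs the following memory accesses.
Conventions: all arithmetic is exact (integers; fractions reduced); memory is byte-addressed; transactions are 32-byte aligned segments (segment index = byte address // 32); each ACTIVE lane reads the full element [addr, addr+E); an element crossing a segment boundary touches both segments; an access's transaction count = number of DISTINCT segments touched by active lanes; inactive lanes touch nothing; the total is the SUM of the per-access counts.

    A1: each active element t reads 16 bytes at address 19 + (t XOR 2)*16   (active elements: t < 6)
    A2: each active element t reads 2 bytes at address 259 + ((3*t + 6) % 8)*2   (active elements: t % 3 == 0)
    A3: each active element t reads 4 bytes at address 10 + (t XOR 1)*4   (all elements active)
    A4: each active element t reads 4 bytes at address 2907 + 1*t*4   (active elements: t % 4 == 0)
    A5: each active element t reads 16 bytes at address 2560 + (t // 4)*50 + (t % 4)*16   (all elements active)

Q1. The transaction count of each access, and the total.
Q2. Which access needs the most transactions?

A1: 5 transactions
A2: 1 transaction
A3: 2 transactions
A4: 2 transactions
A5: 4 transactions

Answer: 5,1,2,2,4; total 14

Answer: A1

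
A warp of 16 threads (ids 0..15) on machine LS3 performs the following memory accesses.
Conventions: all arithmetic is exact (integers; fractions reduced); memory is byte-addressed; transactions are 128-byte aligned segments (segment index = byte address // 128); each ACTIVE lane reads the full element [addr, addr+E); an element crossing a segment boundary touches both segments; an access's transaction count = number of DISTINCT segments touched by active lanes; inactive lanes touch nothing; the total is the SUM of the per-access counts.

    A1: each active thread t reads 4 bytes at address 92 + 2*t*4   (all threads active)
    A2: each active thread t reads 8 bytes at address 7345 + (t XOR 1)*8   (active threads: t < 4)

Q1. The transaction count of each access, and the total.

A1: 2 transactions
A2: 1 transaction

Answer: 2,1; total 3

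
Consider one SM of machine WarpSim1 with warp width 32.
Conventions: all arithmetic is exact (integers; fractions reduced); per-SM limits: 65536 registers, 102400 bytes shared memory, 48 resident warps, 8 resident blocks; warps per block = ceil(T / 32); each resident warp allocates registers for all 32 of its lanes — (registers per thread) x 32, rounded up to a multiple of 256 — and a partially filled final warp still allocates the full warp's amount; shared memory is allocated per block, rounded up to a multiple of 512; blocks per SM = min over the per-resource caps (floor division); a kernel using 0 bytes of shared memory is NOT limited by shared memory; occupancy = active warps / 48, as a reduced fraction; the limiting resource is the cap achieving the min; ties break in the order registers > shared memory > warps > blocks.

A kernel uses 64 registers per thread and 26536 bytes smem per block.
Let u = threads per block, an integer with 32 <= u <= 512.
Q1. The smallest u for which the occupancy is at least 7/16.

Answer: u = 193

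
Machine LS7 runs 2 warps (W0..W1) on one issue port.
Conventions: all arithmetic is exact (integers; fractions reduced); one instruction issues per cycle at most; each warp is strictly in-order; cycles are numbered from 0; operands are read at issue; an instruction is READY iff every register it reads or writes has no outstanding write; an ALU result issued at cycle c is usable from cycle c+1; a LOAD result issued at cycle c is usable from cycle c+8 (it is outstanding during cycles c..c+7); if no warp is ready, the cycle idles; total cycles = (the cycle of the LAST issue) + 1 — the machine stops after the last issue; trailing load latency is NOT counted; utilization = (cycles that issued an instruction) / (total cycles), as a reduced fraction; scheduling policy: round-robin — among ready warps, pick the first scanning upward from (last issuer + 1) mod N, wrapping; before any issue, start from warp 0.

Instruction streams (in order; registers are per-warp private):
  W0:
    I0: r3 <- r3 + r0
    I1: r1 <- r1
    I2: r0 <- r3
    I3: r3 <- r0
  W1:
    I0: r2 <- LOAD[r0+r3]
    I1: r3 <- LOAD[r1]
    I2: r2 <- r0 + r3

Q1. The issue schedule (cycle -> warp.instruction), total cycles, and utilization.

cycle 0: W0.I0
cycle 1: W1.I0
cycle 2: W0.I1
cycle 3: W1.I1
cycle 4: W0.I2
cycle 5: W0.I3
cycle 6: idle
cycle 7: idle
cycle 8: idle
cycle 9: idle
cycle 10: idle
cycle 11: W1.I2

Answer: 12 cycles, utilization 7/12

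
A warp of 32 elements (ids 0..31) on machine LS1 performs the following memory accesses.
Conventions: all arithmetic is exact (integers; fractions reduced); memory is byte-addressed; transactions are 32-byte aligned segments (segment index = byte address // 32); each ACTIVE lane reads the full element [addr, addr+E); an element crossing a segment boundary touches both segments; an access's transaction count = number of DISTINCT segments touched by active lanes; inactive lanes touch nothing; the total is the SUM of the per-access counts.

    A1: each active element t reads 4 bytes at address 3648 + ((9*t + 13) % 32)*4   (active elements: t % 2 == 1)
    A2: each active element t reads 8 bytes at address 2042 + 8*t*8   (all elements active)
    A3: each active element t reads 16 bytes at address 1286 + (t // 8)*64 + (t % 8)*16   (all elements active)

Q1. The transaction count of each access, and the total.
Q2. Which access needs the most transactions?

A1: 4 transactions
A2: 64 transactions
A3: 11 transactions

Answer: 4,64,11; total 79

Answer: A2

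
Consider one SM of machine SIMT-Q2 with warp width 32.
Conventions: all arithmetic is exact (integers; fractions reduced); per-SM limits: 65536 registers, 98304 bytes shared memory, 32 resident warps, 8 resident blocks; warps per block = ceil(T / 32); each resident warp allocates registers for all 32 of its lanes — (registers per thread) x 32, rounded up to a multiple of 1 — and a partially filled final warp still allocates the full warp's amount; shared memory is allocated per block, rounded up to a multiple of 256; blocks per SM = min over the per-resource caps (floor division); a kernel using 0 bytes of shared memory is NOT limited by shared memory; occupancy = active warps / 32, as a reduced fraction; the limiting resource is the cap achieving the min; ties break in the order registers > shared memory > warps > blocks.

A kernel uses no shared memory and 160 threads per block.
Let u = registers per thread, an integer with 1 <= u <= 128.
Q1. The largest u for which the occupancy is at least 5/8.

Answer: u = 102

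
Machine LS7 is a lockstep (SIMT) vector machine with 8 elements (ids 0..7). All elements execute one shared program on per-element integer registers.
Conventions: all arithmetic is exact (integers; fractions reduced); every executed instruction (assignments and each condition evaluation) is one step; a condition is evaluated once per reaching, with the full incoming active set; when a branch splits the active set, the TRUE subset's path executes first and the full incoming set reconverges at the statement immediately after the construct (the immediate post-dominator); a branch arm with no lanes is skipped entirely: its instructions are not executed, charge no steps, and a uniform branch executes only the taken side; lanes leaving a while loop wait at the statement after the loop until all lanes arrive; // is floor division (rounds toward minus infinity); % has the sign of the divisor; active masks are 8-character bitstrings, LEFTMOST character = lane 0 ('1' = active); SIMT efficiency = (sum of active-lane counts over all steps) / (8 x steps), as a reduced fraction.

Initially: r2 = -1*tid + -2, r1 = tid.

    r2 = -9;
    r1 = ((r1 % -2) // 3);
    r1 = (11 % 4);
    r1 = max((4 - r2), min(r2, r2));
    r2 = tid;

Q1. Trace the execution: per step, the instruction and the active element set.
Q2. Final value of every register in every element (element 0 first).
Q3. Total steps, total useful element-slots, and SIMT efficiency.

step 0: r2 <- -9                     11111111
step 1: r1 <- ((r1 % -2) // 3)       11111111
step 2: r1 <- (11 % 4)               11111111
step 3: r1 <- max((4 - r2), min(r2, r2)) 11111111
step 4: r2 <- tid                    11111111

Answer: 5 steps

r2: 0,1,2,3,4,5,6,7
r1: 13,13,13,13,13,13,13,13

steps = 5; useful = 40; efficiency = 40/40 = 1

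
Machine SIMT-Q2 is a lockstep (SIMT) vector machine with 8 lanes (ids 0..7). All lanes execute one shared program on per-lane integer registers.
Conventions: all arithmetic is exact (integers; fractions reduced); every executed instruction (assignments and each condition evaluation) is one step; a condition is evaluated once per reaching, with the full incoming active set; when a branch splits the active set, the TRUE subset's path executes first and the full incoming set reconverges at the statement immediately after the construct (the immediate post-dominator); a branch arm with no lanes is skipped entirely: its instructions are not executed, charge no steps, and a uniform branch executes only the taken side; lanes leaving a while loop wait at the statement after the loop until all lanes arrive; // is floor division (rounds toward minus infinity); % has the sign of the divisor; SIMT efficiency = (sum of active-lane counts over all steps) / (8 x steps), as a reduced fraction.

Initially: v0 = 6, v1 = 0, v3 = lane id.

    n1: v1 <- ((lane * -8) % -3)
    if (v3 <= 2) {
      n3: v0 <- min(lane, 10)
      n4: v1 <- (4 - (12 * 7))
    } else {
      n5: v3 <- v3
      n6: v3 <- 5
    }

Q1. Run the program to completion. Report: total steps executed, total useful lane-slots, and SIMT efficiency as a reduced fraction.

Answer: 6 steps, 32 useful, 2/3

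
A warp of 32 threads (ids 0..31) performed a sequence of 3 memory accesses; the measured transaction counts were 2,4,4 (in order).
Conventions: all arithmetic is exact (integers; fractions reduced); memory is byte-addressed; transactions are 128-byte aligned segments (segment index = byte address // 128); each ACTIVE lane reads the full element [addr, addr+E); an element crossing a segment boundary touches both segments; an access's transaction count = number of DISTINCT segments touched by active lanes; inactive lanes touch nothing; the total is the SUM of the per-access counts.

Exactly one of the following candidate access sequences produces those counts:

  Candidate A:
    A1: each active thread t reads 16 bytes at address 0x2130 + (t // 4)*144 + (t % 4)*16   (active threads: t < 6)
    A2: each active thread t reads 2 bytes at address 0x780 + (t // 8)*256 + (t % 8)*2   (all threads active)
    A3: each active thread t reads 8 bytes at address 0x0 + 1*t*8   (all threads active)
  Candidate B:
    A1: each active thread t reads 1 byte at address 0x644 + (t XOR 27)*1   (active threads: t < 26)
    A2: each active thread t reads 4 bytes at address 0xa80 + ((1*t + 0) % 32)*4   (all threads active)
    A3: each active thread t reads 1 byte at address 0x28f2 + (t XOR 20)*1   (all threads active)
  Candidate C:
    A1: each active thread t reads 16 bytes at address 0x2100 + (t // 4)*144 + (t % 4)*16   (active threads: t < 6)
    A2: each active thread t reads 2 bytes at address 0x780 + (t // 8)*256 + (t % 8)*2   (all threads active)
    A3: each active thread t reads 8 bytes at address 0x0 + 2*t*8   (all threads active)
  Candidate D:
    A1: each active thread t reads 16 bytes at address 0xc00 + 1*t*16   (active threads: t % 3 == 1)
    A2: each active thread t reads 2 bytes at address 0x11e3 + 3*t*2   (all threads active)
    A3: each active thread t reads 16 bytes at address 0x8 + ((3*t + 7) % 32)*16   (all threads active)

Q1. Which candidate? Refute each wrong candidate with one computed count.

A: A3 gives 2 transactions, not 4
B: A1 gives 1 transaction, not 2
D: A1 gives 4 transactions, not 2
C: all counts match (2,4,4)

Answer: C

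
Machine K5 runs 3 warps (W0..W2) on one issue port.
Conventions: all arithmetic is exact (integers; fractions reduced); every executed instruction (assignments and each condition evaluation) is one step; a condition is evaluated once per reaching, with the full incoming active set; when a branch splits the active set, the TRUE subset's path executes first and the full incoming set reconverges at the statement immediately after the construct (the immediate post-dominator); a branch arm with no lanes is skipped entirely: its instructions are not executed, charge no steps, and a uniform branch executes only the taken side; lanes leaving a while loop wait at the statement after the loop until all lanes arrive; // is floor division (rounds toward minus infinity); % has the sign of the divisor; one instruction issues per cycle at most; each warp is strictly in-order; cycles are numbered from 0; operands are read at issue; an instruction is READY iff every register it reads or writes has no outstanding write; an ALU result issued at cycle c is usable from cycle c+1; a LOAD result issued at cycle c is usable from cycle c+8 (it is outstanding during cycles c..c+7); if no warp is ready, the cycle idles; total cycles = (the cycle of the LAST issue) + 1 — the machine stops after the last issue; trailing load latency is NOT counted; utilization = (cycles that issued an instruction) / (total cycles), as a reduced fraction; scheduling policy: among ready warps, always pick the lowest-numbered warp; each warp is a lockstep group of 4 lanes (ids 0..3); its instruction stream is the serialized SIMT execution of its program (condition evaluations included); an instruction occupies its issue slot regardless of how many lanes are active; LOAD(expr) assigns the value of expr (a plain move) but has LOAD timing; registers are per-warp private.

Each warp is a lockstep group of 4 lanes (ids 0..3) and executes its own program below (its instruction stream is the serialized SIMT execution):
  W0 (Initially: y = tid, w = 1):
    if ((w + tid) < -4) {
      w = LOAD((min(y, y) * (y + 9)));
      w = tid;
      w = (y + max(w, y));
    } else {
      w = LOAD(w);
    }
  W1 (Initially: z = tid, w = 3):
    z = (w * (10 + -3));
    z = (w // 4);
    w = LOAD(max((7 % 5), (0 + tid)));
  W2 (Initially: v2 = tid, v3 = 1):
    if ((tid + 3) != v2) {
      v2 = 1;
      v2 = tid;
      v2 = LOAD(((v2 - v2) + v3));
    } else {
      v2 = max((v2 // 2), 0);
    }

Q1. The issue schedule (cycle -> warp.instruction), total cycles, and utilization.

cycle 0: W0.I0
cycle 1: W0.I1
cycle 2: W1.I0
cycle 3: W1.I1
cycle 4: W1.I2
cycle 5: W2.I0
cycle 6: W2.I1
cycle 7: W2.I2
cycle 8: W2.I3

Answer: 9 cycles, utilization 1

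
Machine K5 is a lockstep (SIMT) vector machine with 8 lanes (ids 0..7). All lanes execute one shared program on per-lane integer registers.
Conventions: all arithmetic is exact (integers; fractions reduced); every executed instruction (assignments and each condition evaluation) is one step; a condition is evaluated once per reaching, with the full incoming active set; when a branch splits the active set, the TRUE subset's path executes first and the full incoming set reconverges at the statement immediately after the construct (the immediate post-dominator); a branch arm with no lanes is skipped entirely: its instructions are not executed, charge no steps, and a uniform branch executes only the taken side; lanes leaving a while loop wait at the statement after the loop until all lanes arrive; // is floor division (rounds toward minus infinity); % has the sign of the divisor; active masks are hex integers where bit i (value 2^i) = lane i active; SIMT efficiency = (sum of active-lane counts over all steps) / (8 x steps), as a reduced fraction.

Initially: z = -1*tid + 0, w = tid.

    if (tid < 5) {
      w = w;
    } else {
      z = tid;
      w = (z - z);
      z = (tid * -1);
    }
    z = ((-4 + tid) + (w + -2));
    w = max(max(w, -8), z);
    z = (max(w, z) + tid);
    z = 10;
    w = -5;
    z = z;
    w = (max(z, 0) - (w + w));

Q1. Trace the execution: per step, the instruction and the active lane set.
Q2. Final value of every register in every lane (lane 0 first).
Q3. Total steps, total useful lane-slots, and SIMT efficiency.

step 0: eval (tid < 5)               0xff
step 1: w <- w                       0x1f
step 2: z <- tid                     0xe0
step 3: w <- (z - z)                 0xe0
step 4: z <- (tid * -1)              0xe0
step 5: z <- ((-4 + tid) + (w + -2)) 0xff
step 6: w <- max(max(w, -8), z)      0xff
step 7: z <- (max(w, z) + tid)       0xff
step 8: z <- 10                      0xff
step 9: w <- -5                      0xff
step 10: z <- z                       0xff
step 11: w <- (max(z, 0) - (w + w))   0xff

Answer: 12 steps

z: 10,10,10,10,10,10,10,10
w: 20,20,20,20,20,20,20,20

steps = 12; useful = 78; efficiency = 78/96 = 13/16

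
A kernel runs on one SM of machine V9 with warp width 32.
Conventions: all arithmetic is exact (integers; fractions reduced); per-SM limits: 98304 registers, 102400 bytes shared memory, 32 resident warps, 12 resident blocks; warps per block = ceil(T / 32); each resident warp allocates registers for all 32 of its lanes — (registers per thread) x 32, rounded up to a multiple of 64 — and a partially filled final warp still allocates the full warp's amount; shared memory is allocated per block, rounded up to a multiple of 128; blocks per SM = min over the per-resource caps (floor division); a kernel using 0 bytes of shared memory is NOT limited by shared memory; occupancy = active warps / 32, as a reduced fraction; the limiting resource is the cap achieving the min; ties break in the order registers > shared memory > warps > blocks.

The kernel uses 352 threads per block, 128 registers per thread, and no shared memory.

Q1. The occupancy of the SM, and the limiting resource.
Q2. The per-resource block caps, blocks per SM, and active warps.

Answer: occupancy 11/16, limited by registers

registers: 2 blocks
shared memory: no limit (kernel uses none)
warps: 2 blocks
blocks: 12 blocks

Answer: 2 blocks, 22 active warps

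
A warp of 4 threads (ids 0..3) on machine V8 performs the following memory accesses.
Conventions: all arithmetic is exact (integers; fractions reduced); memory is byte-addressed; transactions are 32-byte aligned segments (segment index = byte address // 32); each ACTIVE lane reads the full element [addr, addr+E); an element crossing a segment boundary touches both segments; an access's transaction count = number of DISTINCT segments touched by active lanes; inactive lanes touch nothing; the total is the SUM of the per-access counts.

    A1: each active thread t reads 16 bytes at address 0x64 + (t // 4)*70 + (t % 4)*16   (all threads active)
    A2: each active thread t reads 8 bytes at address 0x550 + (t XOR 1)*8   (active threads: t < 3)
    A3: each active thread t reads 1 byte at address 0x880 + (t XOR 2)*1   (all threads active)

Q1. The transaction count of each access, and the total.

A1: 3 transactions
A2: 2 transactions
A3: 1 transaction

Answer: 3,2,1; total 6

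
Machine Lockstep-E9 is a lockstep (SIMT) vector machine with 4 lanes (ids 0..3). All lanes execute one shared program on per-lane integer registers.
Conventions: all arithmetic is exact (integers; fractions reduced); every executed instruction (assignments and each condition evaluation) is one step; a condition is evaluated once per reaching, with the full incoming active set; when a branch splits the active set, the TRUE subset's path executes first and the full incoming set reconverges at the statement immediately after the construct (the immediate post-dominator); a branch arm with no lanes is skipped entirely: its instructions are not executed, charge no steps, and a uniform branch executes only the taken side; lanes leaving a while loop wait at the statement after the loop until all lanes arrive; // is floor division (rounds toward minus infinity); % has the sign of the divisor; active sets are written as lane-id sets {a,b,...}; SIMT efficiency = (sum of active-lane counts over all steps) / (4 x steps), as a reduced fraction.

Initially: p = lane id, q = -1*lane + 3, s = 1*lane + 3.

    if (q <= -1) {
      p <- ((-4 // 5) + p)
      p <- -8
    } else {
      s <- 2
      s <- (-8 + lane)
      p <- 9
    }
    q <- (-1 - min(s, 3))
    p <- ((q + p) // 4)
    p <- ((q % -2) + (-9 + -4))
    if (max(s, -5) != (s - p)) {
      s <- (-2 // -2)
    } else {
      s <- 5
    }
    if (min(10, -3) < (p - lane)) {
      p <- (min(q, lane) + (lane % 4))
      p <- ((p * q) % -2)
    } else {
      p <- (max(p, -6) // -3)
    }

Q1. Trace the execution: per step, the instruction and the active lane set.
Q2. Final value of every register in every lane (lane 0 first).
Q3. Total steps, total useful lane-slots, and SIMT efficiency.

step 0: eval (q <= -1)               {0,1,2,3}
step 1: s <- 2                       {0,1,2,3}
step 2: s <- (-8 + lane)             {0,1,2,3}
step 3: p <- 9                       {0,1,2,3}
step 4: q <- (-1 - min(s, 3))        {0,1,2,3}
step 5: p <- ((q + p) // 4)          {0,1,2,3}
step 6: p <- ((q % -2) + (-9 + -4))  {0,1,2,3}
step 7: eval (max(s, -5) != (s - p)) {0,1,2,3}
step 8: s <- (-2 // -2)              {0,1,2,3}
step 9: eval (min(10, -3) < (p - lane)) {0,1,2,3}
step 10: p <- (max(p, -6) // -3)      {0,1,2,3}

Answer: 11 steps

p: 2,2,2,2
q: 7,6,5,4
s: 1,1,1,1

steps = 11; useful = 44; efficiency = 44/44 = 1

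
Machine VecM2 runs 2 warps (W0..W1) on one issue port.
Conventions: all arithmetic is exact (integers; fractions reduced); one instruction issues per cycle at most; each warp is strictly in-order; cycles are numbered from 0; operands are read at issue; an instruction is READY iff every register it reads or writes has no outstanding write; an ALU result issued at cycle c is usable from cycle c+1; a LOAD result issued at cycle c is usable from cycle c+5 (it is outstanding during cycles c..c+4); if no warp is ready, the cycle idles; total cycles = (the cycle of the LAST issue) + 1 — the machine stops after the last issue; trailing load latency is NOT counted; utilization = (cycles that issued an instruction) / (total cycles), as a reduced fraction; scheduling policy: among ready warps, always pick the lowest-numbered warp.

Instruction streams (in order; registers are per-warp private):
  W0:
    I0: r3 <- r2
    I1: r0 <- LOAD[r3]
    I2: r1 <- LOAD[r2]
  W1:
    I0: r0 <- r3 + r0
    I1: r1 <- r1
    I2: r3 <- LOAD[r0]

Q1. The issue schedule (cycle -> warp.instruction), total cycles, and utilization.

cycle 0: W0.I0
cycle 1: W0.I1
cycle 2: W0.I2
cycle 3: W1.I0
cycle 4: W1.I1
cycle 5: W1.I2

Answer: 6 cycles, utilization 1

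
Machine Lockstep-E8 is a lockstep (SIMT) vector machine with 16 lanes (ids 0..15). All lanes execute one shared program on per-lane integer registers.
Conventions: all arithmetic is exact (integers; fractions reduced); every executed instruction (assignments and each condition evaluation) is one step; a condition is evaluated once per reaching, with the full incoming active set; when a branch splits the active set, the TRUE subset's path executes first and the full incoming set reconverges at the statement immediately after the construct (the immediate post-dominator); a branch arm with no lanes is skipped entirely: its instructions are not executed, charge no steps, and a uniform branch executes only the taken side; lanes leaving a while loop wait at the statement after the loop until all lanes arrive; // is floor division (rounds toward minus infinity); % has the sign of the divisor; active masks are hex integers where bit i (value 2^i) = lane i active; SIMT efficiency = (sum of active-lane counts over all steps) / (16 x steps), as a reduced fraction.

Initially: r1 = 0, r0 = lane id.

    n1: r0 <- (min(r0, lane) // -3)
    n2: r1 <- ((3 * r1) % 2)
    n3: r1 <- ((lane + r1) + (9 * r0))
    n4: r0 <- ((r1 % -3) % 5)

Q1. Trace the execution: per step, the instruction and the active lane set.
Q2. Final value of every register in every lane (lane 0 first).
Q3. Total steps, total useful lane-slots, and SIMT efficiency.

step 0: r0 <- (min(r0, lane) // -3)  0xffff
step 1: r1 <- ((3 * r1) % 2)         0xffff
step 2: r1 <- ((lane + r1) + (9 * r0)) 0xffff
step 3: r0 <- ((r1 % -3) % 5)        0xffff

Answer: 4 steps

r1: 0,-8,-7,-6,-14,-13,-12,-20,-19,-18,-26,-25,-24,-32,-31,-30
r0: 0,3,4,0,3,4,0,3,4,0,3,4,0,3,4,0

steps = 4; useful = 64; efficiency = 64/64 = 1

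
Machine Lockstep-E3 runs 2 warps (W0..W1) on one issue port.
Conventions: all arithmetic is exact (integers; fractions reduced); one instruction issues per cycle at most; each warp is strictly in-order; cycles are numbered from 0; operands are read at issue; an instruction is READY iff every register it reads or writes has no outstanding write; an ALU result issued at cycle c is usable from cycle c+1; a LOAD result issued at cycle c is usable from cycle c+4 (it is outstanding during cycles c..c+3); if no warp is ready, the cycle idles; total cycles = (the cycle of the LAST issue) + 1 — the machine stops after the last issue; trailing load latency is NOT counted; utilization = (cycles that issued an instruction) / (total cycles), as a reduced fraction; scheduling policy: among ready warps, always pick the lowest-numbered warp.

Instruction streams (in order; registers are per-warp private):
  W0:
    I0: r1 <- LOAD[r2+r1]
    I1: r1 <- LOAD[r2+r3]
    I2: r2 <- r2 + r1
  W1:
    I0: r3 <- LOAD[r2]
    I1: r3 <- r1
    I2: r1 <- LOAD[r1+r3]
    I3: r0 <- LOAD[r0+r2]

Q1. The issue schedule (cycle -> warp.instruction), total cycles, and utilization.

cycle 0: W0.I0
cycle 1: W1.I0
cycle 2: idle
cycle 3: idle
cycle 4: W0.I1
cycle 5: W1.I1
cycle 6: W1.I2
cycle 7: W1.I3
cycle 8: W0.I2

Answer: 9 cycles, utilization 7/9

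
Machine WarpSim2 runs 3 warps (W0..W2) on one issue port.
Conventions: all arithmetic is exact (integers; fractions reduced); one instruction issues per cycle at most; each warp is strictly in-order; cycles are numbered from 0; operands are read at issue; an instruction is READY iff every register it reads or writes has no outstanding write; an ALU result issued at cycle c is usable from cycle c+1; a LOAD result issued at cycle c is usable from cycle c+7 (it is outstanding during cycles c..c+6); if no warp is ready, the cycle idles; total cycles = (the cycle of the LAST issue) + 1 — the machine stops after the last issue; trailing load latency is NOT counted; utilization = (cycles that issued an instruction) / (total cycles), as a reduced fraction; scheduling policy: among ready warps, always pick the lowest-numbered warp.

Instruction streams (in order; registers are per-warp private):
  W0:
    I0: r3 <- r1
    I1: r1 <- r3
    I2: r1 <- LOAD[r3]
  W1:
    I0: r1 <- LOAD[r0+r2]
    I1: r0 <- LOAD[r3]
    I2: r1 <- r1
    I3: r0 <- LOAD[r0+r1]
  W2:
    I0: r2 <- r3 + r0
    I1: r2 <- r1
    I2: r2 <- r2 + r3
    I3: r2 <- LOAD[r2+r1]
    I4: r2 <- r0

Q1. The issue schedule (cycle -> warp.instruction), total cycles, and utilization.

cycle 0: W0.I0
cycle 1: W0.I1
cycle 2: W0.I2
cycle 3: W1.I0
cycle 4: W1.I1
cycle 5: W2.I0
cycle 6: W2.I1
cycle 7: W2.I2
cycle 8: W2.I3
cycle 9: idle
cycle 10: W1.I2
cycle 11: W1.I3
cycle 12: idle
cycle 13: idle
cycle 14: idle
cycle 15: W2.I4

Answer: 16 cycles, utilization 3/4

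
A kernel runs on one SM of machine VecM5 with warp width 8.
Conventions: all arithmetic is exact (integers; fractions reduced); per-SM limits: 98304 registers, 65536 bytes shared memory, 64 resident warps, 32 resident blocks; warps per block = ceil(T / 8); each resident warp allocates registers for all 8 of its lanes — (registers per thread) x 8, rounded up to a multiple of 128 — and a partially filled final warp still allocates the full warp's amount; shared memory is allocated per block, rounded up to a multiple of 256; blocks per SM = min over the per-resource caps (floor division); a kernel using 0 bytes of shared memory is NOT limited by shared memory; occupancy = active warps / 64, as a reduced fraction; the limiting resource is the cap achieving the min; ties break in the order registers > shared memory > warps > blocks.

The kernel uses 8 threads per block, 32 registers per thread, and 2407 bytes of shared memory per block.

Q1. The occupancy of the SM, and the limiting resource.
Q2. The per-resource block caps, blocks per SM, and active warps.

Answer: occupancy 25/64, limited by shared memory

registers: 384 blocks
shared memory: 25 blocks
warps: 64 blocks
blocks: 32 blocks

Answer: 25 blocks, 25 active warps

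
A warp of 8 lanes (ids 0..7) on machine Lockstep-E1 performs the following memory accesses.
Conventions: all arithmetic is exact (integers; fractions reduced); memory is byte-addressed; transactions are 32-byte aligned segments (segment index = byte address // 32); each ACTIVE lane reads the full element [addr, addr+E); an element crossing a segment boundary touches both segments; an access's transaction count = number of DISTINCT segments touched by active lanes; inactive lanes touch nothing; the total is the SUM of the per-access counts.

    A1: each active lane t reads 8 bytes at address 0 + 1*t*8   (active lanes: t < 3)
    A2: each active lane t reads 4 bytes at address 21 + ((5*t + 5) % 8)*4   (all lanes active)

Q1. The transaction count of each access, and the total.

A1: 1 transaction
A2: 2 transactions

Answer: 1,2; total 3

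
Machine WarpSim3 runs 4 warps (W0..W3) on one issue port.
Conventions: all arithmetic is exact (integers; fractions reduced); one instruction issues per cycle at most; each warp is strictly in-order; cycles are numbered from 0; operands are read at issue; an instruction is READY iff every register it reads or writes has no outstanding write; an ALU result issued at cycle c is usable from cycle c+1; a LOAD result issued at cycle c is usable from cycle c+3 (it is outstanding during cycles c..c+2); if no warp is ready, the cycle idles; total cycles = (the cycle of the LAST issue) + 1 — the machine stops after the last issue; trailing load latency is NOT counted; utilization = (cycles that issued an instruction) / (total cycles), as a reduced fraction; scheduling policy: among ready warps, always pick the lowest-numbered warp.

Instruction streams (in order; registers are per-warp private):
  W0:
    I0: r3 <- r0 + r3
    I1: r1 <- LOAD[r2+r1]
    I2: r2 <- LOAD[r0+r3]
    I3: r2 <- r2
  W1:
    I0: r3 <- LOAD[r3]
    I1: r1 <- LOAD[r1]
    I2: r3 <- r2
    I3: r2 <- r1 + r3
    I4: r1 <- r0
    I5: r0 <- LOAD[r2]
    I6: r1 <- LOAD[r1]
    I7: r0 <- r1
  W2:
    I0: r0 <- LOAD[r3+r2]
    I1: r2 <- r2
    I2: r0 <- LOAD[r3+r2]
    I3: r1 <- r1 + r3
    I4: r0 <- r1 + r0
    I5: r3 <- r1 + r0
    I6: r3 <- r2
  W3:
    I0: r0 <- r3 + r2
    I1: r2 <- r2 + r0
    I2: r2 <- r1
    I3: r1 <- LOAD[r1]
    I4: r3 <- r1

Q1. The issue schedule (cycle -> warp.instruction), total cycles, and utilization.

cycle 0: W0.I0
cycle 1: W0.I1
cycle 2: W0.I2
cycle 3: W1.I0
cycle 4: W1.I1
cycle 5: W0.I3
cycle 6: W1.I2
cycle 7: W1.I3
cycle 8: W1.I4
cycle 9: W1.I5
cycle 10: W1.I6
cycle 11: W2.I0
cycle 12: W2.I1
cycle 13: W1.I7
cycle 14: W2.I2
cycle 15: W2.I3
cycle 16: W3.I0
cycle 17: W2.I4
cycle 18: W2.I5
cycle 19: W2.I6
cycle 20: W3.I1
cycle 21: W3.I2
cycle 22: W3.I3
cycle 23: idle
cycle 24: idle
cycle 25: W3.I4

Answer: 26 cycles, utilization 12/13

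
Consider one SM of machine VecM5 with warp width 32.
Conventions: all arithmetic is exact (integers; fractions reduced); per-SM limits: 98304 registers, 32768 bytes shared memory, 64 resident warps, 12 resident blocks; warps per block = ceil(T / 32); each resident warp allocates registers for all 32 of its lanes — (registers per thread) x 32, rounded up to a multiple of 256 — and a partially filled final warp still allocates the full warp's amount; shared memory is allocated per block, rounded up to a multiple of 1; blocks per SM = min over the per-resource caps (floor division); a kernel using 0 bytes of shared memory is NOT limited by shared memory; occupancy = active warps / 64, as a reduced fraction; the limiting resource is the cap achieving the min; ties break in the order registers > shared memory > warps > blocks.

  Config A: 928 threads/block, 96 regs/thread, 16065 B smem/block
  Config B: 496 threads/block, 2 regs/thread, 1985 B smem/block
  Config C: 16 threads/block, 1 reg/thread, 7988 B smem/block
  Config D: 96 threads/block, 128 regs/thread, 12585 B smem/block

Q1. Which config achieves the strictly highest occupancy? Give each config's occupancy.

occupancies: A 29/64, B 1, C 1/16, D 3/32

Answer: B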